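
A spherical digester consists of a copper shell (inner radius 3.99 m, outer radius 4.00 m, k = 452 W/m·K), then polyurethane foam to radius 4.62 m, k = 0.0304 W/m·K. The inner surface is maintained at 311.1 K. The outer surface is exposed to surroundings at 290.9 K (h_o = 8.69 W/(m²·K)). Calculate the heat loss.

Treat each layer as a resistance in series:
  R_copper = (1/3.99 − 1/4.00)/(4πk) = 6.266×10^-4/(4π·452) = 1.103×10^-7 K/W
  R_polyurethane foam = (1/4.00 − 1/4.62)/(4πk) = 0.03355/(4π·0.0304) = 0.08782 K/W
  R_conv,out = 1/(4πr²h) = 1/(4π·4.62²·8.69) = 4.290×10^-4 K/W
ΣR = 1.103×10^-7 + 0.08782 + 4.290×10^-4 = 0.08825 K/W
Q = ΔT/ΣR = (311.1 K − 290.9 K)/0.08825 = 229 W

Q = 229 W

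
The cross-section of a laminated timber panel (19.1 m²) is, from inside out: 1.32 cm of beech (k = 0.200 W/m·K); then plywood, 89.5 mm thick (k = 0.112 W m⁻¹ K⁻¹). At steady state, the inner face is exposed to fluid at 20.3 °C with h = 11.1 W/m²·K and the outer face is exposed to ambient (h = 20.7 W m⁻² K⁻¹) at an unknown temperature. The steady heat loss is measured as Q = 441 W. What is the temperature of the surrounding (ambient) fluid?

T_out = -2.87 °C

Series resistances:
  R_conv,in = 1/(hA) = 1/(11.1·19.1) = 0.004717 K/W
  R_beech = L/(kA) = 0.0132/(0.200·19.1) = 0.003455 K/W
  R_plywood = L/(kA) = 0.0895/(0.112·19.1) = 0.04184 K/W
  R_conv,out = 1/(hA) = 1/(20.7·19.1) = 0.002529 K/W
ΣR = 0.05254 K/W
ΔT = Q·ΣR = 441 × 0.05254 = 23.17 K
Heat flows outward, so T_out = T_in − ΔT = 20.3 − 23.17 = -2.87 °C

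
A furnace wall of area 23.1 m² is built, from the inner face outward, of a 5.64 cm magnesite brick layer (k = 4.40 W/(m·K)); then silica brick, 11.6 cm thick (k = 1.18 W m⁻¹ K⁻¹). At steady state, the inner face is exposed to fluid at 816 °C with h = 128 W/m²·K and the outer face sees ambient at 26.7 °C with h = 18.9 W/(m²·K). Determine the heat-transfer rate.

Q = 106 kW

Series thermal resistances, inner to outer:
  R_conv,in = 1/(hA) = 1/(128·23.1) = 3.382×10^-4 K/W
  R_magnesite brick = L/(kA) = 0.0564/(4.40·23.1) = 5.549×10^-4 K/W
  R_silica brick = L/(kA) = 0.116/(1.18·23.1) = 0.004256 K/W
  R_conv,out = 1/(hA) = 1/(18.9·23.1) = 0.002290 K/W
ΣR = 3.382×10^-4 + 5.549×10^-4 + 0.004256 + 0.002290 = 0.007439 K/W
Q = ΔT/ΣR = (816 °C − 26.7 °C)/0.007439 = 1.06×10^5 W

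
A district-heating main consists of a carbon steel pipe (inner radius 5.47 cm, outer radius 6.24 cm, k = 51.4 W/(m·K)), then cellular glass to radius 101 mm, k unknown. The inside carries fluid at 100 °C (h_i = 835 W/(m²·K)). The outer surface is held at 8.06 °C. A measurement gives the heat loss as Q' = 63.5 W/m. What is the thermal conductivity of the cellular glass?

k = 0.0531 W/m·K

ΣR = ΔT/Q' = |100 − 8.06|/63.5 = 1.448 m·K/W
Known resistances:
  R'_conv,in = 1/(2πr h) = 1/(2π·0.0547·835) = 0.003485 m·K/W
  R'_carbon steel = ln(0.0624/0.0547)/(2πk) = 0.1317/(2π·51.4) = 4.078×10^-4 m·K/W
R_cellular glass = ΣR − ΣR_known = 1.448 − 0.003893 = 1.444 m·K/W
ln(r₂/r₁)/(2πk) = 1.444 ⇒ k = 0.4816/(2π·1.444) = 0.0531 W/m·K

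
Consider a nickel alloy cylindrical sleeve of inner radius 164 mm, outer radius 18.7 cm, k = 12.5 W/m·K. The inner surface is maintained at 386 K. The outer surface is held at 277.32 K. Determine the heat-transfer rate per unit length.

Q' = 2πk·ΔT/ln(r₂/r₁) = 2π × 12.5 × 108.68 / ln(0.187/0.164) = 65000 W/m

Q' = 65.0 kW/m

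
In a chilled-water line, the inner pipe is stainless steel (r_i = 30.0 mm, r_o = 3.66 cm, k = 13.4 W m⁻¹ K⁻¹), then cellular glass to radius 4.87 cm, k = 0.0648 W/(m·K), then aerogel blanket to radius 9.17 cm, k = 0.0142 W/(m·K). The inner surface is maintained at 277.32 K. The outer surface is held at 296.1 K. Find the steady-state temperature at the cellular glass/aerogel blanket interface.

Resistance network (inner→outer):
  R'_stainless steel = ln(0.0366/0.0300)/(2πk) = 0.1989/(2π·13.4) = 0.002362 m·K/W
  R'_cellular glass = ln(0.0487/0.0366)/(2πk) = 0.2856/(2π·0.0648) = 0.7015 m·K/W
  R'_aerogel blanket = ln(0.0917/0.0487)/(2πk) = 0.6328/(2π·0.0142) = 7.093 m·K/W
ΣR = 0.002362 + 0.7015 + 7.093 = 7.797 m·K/W
Q' = ΔT/ΣR = (277.32 K − 296.1 K)/7.797 = -2.409 W/m
From the inner boundary to the cellular glass/aerogel blanket interface, ΣR_partial = 0.7039 m·K/W.
T_interface = T_in − Q'·ΣR_partial = 277.32 K − (-2.409)(0.7039) = 279.02 K

T = 279.02 K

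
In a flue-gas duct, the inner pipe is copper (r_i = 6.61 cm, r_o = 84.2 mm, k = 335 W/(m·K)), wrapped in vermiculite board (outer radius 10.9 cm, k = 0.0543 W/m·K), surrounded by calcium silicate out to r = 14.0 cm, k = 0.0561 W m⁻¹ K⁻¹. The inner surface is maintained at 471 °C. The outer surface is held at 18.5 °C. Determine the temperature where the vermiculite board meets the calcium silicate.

Resistance network (inner→outer):
  R'_copper = ln(0.0842/0.0661)/(2πk) = 0.2420/(2π·335) = 1.150×10^-4 m·K/W
  R'_vermiculite board = ln(0.109/0.0842)/(2πk) = 0.2582/(2π·0.0543) = 0.7567 m·K/W
  R'_calcium silicate = ln(0.140/0.109)/(2πk) = 0.2503/(2π·0.0561) = 0.7101 m·K/W
ΣR = 1.150×10^-4 + 0.7567 + 0.7101 = 1.467 m·K/W
Q' = ΔT/ΣR = (471 °C − 18.5 °C)/1.467 = 308.5 W/m
From the inner boundary to the vermiculite board/calcium silicate interface, ΣR_partial = 0.7568 m·K/W.
T_interface = T_in − Q'·ΣR_partial = 471 °C − (308.5)(0.7568) = 238 °C

T = 238 °C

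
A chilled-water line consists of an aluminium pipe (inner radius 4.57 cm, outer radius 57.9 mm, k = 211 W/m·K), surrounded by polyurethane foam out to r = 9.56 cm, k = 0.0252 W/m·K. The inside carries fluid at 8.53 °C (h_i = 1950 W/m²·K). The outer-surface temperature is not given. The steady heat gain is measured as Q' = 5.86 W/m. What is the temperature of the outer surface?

Sum the resistances:
  R'_conv,in = 1/(2πr h) = 1/(2π·0.0457·1950) = 0.001786 m·K/W
  R'_aluminium = ln(0.0579/0.0457)/(2πk) = 0.2366/(2π·211) = 1.785×10^-4 m·K/W
  R'_polyurethane foam = ln(0.0956/0.0579)/(2πk) = 0.5015/(2π·0.0252) = 3.167 m·K/W
ΣR = 3.169 m·K/W
ΔT = Q'·ΣR = 5.86 × 3.169 = 18.57 K
Heat flows inward, so T_out = T_in + ΔT = 8.53 + 18.57 = 27.1 °C

T_out = 27.1 °C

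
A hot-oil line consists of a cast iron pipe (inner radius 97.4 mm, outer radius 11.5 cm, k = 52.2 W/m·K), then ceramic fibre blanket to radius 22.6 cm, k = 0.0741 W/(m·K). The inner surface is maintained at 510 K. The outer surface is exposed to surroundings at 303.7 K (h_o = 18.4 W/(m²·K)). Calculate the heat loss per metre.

Q' = 138 W/m

Series thermal resistances, inner to outer:
  R'_cast iron = ln(0.115/0.0974)/(2πk) = 0.1661/(2π·52.2) = 5.064×10^-4 m·K/W
  R'_ceramic fibre blanket = ln(0.226/0.115)/(2πk) = 0.6756/(2π·0.0741) = 1.451 m·K/W
  R'_conv,out = 1/(2πr h) = 1/(2π·0.226·18.4) = 0.03827 m·K/W
ΣR = 5.064×10^-4 + 1.451 + 0.03827 = 1.490 m·K/W
Q' = ΔT/ΣR = (510 K − 303.7 K)/1.490 = 138 W/m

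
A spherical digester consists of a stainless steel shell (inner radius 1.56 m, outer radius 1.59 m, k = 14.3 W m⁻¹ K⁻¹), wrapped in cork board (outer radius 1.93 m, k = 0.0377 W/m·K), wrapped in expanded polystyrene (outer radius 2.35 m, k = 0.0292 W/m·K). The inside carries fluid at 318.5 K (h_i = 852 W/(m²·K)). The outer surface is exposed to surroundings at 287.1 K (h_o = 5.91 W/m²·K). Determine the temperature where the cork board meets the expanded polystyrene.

T = 303.5 K

Series thermal resistances, inner to outer:
  R_conv,in = 1/(4πr²h) = 1/(4π·1.56²·852) = 3.838×10^-5 K/W
  R_stainless steel = (1/1.56 − 1/1.59)/(4πk) = 0.01209/(4π·14.3) = 6.731×10^-5 K/W
  R_cork board = (1/1.59 − 1/1.93)/(4πk) = 0.1108/(4π·0.0377) = 0.2339 K/W
  R_expanded polystyrene = (1/1.93 − 1/2.35)/(4πk) = 0.09260/(4π·0.0292) = 0.2524 K/W
  R_conv,out = 1/(4πr²h) = 1/(4π·2.35²·5.91) = 0.002438 K/W
ΣR = 3.838×10^-5 + 6.731×10^-5 + 0.2339 + 0.2524 + 0.002438 = 0.4888 K/W
Q = ΔT/ΣR = (318.5 K − 287.1 K)/0.4888 = 64.24 W
From the inner boundary to the cork board/expanded polystyrene interface, ΣR_partial = 0.2340 K/W.
T_interface = T_in − Q·ΣR_partial = 318.5 K − (64.24)(0.2340) = 303.5 K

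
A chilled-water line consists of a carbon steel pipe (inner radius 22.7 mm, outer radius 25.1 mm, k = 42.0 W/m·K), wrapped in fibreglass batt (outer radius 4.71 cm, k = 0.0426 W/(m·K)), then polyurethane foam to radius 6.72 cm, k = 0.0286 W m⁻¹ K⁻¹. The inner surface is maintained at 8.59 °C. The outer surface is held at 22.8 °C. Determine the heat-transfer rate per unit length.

Q' = 3.28 W/m

Resistance network (inner→outer):
  R'_carbon steel = ln(0.0251/0.0227)/(2πk) = 0.1005/(2π·42.0) = 3.808×10^-4 m·K/W
  R'_fibreglass batt = ln(0.0471/0.0251)/(2πk) = 0.6294/(2π·0.0426) = 2.351 m·K/W
  R'_polyurethane foam = ln(0.0672/0.0471)/(2πk) = 0.3554/(2π·0.0286) = 1.978 m·K/W
ΣR = 3.808×10^-4 + 2.351 + 1.978 = 4.329 m·K/W
Q' = ΔT/ΣR = (8.59 °C − 22.8 °C)/4.329 = -3.28 W/m
(Negative Q' ⇒ heat flows inward; heat gain = 3.28 W/m.)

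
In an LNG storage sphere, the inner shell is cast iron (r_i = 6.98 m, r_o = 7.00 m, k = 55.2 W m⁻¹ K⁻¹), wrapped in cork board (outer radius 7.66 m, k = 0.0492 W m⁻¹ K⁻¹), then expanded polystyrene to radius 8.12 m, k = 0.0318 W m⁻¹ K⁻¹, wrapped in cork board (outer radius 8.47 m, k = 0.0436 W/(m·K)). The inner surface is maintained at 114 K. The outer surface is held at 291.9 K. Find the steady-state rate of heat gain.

Q = 3730 W

Treat each layer as a resistance in series:
  R_cast iron = (1/6.98 − 1/7.00)/(4πk) = 4.093×10^-4/(4π·55.2) = 5.901×10^-7 K/W
  R_cork board = (1/7.00 − 1/7.66)/(4πk) = 0.01231/(4π·0.0492) = 0.01991 K/W
  R_expanded polystyrene = (1/7.66 − 1/8.12)/(4πk) = 0.007396/(4π·0.0318) = 0.01851 K/W
  R_cork board = (1/8.12 − 1/8.47)/(4πk) = 0.005089/(4π·0.0436) = 0.009288 K/W
ΣR = 5.901×10^-7 + 0.01991 + 0.01851 + 0.009288 = 0.04771 K/W
Q = ΔT/ΣR = (114 K − 291.9 K)/0.04771 = -3730 W
(Negative Q ⇒ heat flows inward; heat gain = 3730 W.)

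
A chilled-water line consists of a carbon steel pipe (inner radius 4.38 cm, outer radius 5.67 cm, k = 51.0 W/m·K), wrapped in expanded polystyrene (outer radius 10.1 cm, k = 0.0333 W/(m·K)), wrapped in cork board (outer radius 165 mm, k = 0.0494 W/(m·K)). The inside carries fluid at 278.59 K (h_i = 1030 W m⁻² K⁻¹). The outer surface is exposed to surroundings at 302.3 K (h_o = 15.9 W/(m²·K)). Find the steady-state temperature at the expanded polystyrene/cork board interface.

T = 293.5 K

Treat each layer as a resistance in series:
  R'_conv,in = 1/(2πr h) = 1/(2π·0.0438·1030) = 0.003528 m·K/W
  R'_carbon steel = ln(0.0567/0.0438)/(2πk) = 0.2581/(2π·51.0) = 8.056×10^-4 m·K/W
  R'_expanded polystyrene = ln(0.101/0.0567)/(2πk) = 0.5773/(2π·0.0333) = 2.759 m·K/W
  R'_cork board = ln(0.165/0.101)/(2πk) = 0.4908/(2π·0.0494) = 1.581 m·K/W
  R'_conv,out = 1/(2πr h) = 1/(2π·0.165·15.9) = 0.06067 m·K/W
ΣR = 0.003528 + 8.056×10^-4 + 2.759 + 1.581 + 0.06067 = 4.405 m·K/W
Q' = ΔT/ΣR = (278.59 K − 302.3 K)/4.405 = -5.383 W/m
From the inner boundary to the expanded polystyrene/cork board interface, ΣR_partial = 2.763 m·K/W.
T_interface = T_in − Q'·ΣR_partial = 278.59 K − (-5.383)(2.763) = 293.5 K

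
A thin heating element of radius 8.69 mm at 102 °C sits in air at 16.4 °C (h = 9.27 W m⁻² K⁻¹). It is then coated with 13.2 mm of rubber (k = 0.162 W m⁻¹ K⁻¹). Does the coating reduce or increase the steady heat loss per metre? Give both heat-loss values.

increases: 43.3 → 50.6 W/m

Critical radius for a cylinder: r_cr = k/h = 0.0175 m = 1.75 cm.
Outer radius after coating: r₂ = 0.00869 + 0.0132 = 0.02189 m.
r₁ < r_cr < r₂: heat loss rises to a maximum at r_cr then falls. Whether the coating helps depends on whether Q(r₂) has dropped back below Q(r₁).
Bare: R = 1/(2πr₁h) = 1.976 m·K/W; Q = 85.6/1.976 = 43.3 W/m.
Coated: R = R_cond + R_conv = 1.692 m·K/W; Q = 85.6/1.692 = 50.6 W/m.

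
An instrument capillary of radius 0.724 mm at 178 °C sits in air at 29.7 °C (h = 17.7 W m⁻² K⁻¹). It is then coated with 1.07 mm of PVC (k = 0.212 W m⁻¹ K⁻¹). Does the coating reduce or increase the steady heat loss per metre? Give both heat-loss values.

Critical radius for a cylinder: r_cr = k/h = 0.0120 m = 1.20 cm.
Outer radius after coating: r₂ = 7.24×10^-4 + 0.00107 = 0.001794 m.
Since r₁ < r_cr and r₂ ≤ r_cr, the coating moves toward the maximum at r_cr — heat loss rises.
Bare: R = 1/(2πr₁h) = 12.42 m·K/W; Q = 148.3/12.42 = 11.9 W/m.
Coated: R = R_cond + R_conv = 5.693 m·K/W; Q = 148.3/5.693 = 26.0 W/m.

increases: 11.9 → 26.0 W/m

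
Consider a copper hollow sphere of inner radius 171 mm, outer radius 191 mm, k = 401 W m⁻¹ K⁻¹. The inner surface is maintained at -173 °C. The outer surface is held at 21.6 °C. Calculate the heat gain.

Q = 4πk·ΔT/(1/r₁ − 1/r₂) = 4π × 401 × 194.6 / (1/0.171 − 1/0.191) = 1.60×10^6 W

Q = 1600 kW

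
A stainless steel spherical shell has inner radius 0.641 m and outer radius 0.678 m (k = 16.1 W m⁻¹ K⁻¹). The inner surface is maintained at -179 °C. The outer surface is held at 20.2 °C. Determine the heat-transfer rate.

Q = 4πk·ΔT/(1/r₁ − 1/r₂) = 4π × 16.1 × 199.2 / (1/0.641 − 1/0.678) = 4.73×10^5 W

Q = 4.73×10^5 W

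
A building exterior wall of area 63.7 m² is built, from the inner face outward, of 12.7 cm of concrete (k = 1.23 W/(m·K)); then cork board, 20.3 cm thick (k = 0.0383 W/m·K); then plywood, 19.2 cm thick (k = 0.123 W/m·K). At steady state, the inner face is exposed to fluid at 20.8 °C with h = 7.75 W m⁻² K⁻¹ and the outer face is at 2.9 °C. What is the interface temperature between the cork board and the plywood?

Resistance network (inner→outer):
  R_conv,in = 1/(hA) = 1/(7.75·63.7) = 0.002026 K/W
  R_concrete = L/(kA) = 0.127/(1.23·63.7) = 0.001621 K/W
  R_cork board = L/(kA) = 0.203/(0.0383·63.7) = 0.08321 K/W
  R_plywood = L/(kA) = 0.192/(0.123·63.7) = 0.02451 K/W
ΣR = 0.002026 + 0.001621 + 0.08321 + 0.02451 = 0.1114 K/W
Q = ΔT/ΣR = (20.8 °C − 2.9 °C)/0.1114 = 160.7 W
From the inner boundary to the cork board/plywood interface, ΣR_partial = 0.08686 K/W.
T_interface = T_in − Q·ΣR_partial = 20.8 °C − (160.7)(0.08686) = 6.84 °C

T = 6.84 °C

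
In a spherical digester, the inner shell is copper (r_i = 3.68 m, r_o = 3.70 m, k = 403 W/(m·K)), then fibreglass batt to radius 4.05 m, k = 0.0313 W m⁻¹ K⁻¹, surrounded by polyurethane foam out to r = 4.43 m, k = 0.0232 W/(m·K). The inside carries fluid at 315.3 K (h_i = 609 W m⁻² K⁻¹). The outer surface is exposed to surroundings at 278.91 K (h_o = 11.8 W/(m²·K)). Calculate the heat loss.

Q = 275 W

Treat each layer as a resistance in series:
  R_conv,in = 1/(4πr²h) = 1/(4π·3.68²·609) = 9.649×10^-6 K/W
  R_copper = (1/3.68 − 1/3.70)/(4πk) = 0.001469/(4π·403) = 2.900×10^-7 K/W
  R_fibreglass batt = (1/3.70 − 1/4.05)/(4πk) = 0.02336/(4π·0.0313) = 0.05938 K/W
  R_polyurethane foam = (1/4.05 − 1/4.43)/(4πk) = 0.02118/(4π·0.0232) = 0.07265 K/W
  R_conv,out = 1/(4πr²h) = 1/(4π·4.43²·11.8) = 3.436×10^-4 K/W
ΣR = 9.649×10^-6 + 2.900×10^-7 + 0.05938 + 0.07265 + 3.436×10^-4 = 0.1324 K/W
Q = ΔT/ΣR = (315.3 K − 278.91 K)/0.1324 = 275 W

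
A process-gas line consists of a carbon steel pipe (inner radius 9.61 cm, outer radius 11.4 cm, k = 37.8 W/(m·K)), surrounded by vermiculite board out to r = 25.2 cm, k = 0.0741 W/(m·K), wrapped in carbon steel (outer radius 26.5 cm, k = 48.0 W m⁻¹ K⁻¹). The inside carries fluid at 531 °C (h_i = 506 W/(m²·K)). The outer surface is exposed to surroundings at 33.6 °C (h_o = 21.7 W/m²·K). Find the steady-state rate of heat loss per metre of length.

Resistance network (inner→outer):
  R'_conv,in = 1/(2πr h) = 1/(2π·0.0961·506) = 0.003273 m·K/W
  R'_carbon steel = ln(0.114/0.0961)/(2πk) = 0.1708/(2π·37.8) = 7.192×10^-4 m·K/W
  R'_vermiculite board = ln(0.252/0.114)/(2πk) = 0.7932/(2π·0.0741) = 1.704 m·K/W
  R'_carbon steel = ln(0.265/0.252)/(2πk) = 0.05030/(2π·48.0) = 1.668×10^-4 m·K/W
  R'_conv,out = 1/(2πr h) = 1/(2π·0.265·21.7) = 0.02768 m·K/W
ΣR = 0.003273 + 7.192×10^-4 + 1.704 + 1.668×10^-4 + 0.02768 = 1.736 m·K/W
Q' = ΔT/ΣR = (531 °C − 33.6 °C)/1.736 = 287 W/m

Q' = 287 W/m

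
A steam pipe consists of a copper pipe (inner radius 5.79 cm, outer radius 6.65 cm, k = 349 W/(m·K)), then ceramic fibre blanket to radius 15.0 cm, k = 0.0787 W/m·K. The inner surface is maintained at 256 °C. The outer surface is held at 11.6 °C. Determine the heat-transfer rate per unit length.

Series thermal resistances, inner to outer:
  R'_copper = ln(0.0665/0.0579)/(2πk) = 0.1385/(2π·349) = 6.315×10^-5 m·K/W
  R'_ceramic fibre blanket = ln(0.150/0.0665)/(2πk) = 0.8134/(2π·0.0787) = 1.645 m·K/W
ΣR = 6.315×10^-5 + 1.645 = 1.645 m·K/W
Q' = ΔT/ΣR = (256 °C − 11.6 °C)/1.645 = 149 W/m

Q' = 149 W/m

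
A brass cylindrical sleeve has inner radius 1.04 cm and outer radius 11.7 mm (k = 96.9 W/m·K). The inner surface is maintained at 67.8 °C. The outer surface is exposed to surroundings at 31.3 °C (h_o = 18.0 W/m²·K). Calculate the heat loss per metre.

Q' = 48.3 W/m

Resistance network (inner→outer):
  R'_brass = ln(0.0117/0.0104)/(2πk) = 0.1178/(2π·96.9) = 1.935×10^-4 m·K/W
  R'_conv,out = 1/(2πr h) = 1/(2π·0.0117·18.0) = 0.7557 m·K/W
ΣR = 1.935×10^-4 + 0.7557 = 0.7559 m·K/W
Q' = ΔT/ΣR = (67.8 °C − 31.3 °C)/0.7559 = 48.3 W/m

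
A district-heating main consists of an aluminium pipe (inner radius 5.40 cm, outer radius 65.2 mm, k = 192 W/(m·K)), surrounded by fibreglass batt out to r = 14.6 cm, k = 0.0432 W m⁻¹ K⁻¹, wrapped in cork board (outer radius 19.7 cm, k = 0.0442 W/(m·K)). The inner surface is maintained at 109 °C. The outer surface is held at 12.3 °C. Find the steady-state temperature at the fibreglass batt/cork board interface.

T = 38.1 °C

Series thermal resistances, inner to outer:
  R'_aluminium = ln(0.0652/0.0540)/(2πk) = 0.1885/(2π·192) = 1.562×10^-4 m·K/W
  R'_fibreglass batt = ln(0.146/0.0652)/(2πk) = 0.8061/(2π·0.0432) = 2.970 m·K/W
  R'_cork board = ln(0.197/0.146)/(2πk) = 0.2996/(2π·0.0442) = 1.079 m·K/W
ΣR = 1.562×10^-4 + 2.970 + 1.079 = 4.049 m·K/W
Q' = ΔT/ΣR = (109 °C − 12.3 °C)/4.049 = 23.88 W/m
From the inner boundary to the fibreglass batt/cork board interface, ΣR_partial = 2.970 m·K/W.
T_interface = T_in − Q'·ΣR_partial = 109 °C − (23.88)(2.970) = 38.1 °C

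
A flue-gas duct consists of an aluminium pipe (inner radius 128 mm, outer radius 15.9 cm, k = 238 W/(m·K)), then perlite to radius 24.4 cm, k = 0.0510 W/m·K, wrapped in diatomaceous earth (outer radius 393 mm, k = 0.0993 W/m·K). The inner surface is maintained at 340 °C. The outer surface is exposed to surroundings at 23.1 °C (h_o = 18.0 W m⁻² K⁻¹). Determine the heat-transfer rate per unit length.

Q' = 149 W/m

Series thermal resistances, inner to outer:
  R'_aluminium = ln(0.159/0.128)/(2πk) = 0.2169/(2π·238) = 1.450×10^-4 m·K/W
  R'_perlite = ln(0.244/0.159)/(2πk) = 0.4283/(2π·0.0510) = 1.336 m·K/W
  R'_diatomaceous earth = ln(0.393/0.244)/(2πk) = 0.4766/(2π·0.0993) = 0.7639 m·K/W
  R'_conv,out = 1/(2πr h) = 1/(2π·0.393·18.0) = 0.02250 m·K/W
ΣR = 1.450×10^-4 + 1.336 + 0.7639 + 0.02250 = 2.123 m·K/W
Q' = ΔT/ΣR = (340 °C − 23.1 °C)/2.123 = 149 W/m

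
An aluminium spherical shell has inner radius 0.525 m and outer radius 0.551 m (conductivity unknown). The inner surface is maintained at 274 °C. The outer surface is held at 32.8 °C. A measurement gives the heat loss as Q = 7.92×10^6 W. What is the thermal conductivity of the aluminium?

ΣR = ΔT/Q = |274 − 32.8|/7.92×10^6 = 3.045×10^-5 K/W
(1/r₁−1/r₂)/(4πk) = 3.045×10^-5 ⇒ k = 0.08988/(4π·3.045×10^-5) = 235 W/m·K

k = 235 W/m·K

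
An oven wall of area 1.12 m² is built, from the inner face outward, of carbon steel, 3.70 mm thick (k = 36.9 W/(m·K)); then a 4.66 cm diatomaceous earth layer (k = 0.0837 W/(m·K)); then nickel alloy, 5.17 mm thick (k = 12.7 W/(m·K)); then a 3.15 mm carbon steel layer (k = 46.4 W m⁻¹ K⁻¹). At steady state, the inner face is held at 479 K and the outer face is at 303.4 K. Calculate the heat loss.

Q = 353 W

Resistance network (inner→outer):
  R_carbon steel = L/(kA) = 0.00370/(36.9·1.12) = 8.953×10^-5 K/W
  R_diatomaceous earth = L/(kA) = 0.0466/(0.0837·1.12) = 0.4971 K/W
  R_nickel alloy = L/(kA) = 0.00517/(12.7·1.12) = 3.635×10^-4 K/W
  R_carbon steel = L/(kA) = 0.00315/(46.4·1.12) = 6.061×10^-5 K/W
ΣR = 8.953×10^-5 + 0.4971 + 3.635×10^-4 + 6.061×10^-5 = 0.4976 K/W
Q = ΔT/ΣR = (479 K − 303.4 K)/0.4976 = 353 W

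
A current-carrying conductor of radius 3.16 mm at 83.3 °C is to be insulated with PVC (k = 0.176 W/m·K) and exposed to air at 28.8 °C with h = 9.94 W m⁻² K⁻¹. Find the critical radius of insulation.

For a cylinder, r_cr = k_ins/h = 0.176/9.94 = 0.0177 m = 1.77 cm

r_cr = 1.77 cm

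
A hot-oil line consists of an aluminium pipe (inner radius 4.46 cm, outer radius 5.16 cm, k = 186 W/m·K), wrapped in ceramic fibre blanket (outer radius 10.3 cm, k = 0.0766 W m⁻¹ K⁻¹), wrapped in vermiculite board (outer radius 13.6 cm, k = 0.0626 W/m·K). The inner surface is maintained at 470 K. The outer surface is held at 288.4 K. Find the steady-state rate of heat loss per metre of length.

Series thermal resistances, inner to outer:
  R'_aluminium = ln(0.0516/0.0446)/(2πk) = 0.1458/(2π·186) = 1.247×10^-4 m·K/W
  R'_ceramic fibre blanket = ln(0.103/0.0516)/(2πk) = 0.6912/(2π·0.0766) = 1.436 m·K/W
  R'_vermiculite board = ln(0.136/0.103)/(2πk) = 0.2779/(2π·0.0626) = 0.7066 m·K/W
ΣR = 1.247×10^-4 + 1.436 + 0.7066 = 2.143 m·K/W
Q' = ΔT/ΣR = (470 K − 288.4 K)/2.143 = 84.7 W/m

Q' = 84.7 W/m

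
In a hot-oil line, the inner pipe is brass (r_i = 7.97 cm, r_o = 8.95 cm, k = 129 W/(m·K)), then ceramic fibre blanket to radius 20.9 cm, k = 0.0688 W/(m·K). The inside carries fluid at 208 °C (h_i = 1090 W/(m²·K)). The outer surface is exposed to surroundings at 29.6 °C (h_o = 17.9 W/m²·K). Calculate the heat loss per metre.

Series thermal resistances, inner to outer:
  R'_conv,in = 1/(2πr h) = 1/(2π·0.0797·1090) = 0.001832 m·K/W
  R'_brass = ln(0.0895/0.0797)/(2πk) = 0.1160/(2π·129) = 1.431×10^-4 m·K/W
  R'_ceramic fibre blanket = ln(0.209/0.0895)/(2πk) = 0.8481/(2π·0.0688) = 1.962 m·K/W
  R'_conv,out = 1/(2πr h) = 1/(2π·0.209·17.9) = 0.04254 m·K/W
ΣR = 0.001832 + 1.431×10^-4 + 1.962 + 0.04254 = 2.007 m·K/W
Q' = ΔT/ΣR = (208 °C − 29.6 °C)/2.007 = 88.9 W/m

Q' = 88.9 W/m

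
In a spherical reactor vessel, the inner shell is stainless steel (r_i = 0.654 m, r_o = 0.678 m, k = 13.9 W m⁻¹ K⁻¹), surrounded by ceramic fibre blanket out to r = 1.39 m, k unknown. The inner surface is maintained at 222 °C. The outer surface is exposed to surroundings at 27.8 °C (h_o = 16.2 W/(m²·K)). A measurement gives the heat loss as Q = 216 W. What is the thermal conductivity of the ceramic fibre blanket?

ΣR = ΔT/Q = |222 − 27.8|/216 = 0.8991 K/W
Known resistances:
  R_stainless steel = (1/0.654 − 1/0.678)/(4πk) = 0.05413/(4π·13.9) = 3.099×10^-4 K/W
  R_conv,out = 1/(4πr²h) = 1/(4π·1.39²·16.2) = 0.002542 K/W
R_ceramic fibre blanket = ΣR − ΣR_known = 0.8991 − 0.002852 = 0.8962 K/W
(1/r₁−1/r₂)/(4πk) = 0.8962 ⇒ k = 0.7555/(4π·0.8962) = 0.0671 W/m·K

k = 0.0671 W/m·K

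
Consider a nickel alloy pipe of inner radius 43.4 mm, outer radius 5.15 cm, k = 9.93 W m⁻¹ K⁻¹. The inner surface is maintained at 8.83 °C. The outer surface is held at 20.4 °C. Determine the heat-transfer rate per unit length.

Q' = 2πk·ΔT/ln(r₂/r₁) = 2π × 9.93 × 11.57 / ln(0.0515/0.0434) = 4220 W/m

Q' = 4.22 kW/m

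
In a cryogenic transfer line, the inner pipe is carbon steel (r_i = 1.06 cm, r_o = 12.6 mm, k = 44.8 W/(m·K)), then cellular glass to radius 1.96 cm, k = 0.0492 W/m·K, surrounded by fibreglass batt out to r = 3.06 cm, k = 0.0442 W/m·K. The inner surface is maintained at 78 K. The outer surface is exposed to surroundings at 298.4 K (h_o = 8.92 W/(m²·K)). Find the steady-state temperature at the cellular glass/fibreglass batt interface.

T = 165 K

Resistance network (inner→outer):
  R'_carbon steel = ln(0.0126/0.0106)/(2πk) = 0.1728/(2π·44.8) = 6.140×10^-4 m·K/W
  R'_cellular glass = ln(0.0196/0.0126)/(2πk) = 0.4418/(2π·0.0492) = 1.429 m·K/W
  R'_fibreglass batt = ln(0.0306/0.0196)/(2πk) = 0.4455/(2π·0.0442) = 1.604 m·K/W
  R'_conv,out = 1/(2πr h) = 1/(2π·0.0306·8.92) = 0.5831 m·K/W
ΣR = 6.140×10^-4 + 1.429 + 1.604 + 0.5831 = 3.617 m·K/W
Q' = ΔT/ΣR = (78 K − 298.4 K)/3.617 = -60.93 W/m
From the inner boundary to the cellular glass/fibreglass batt interface, ΣR_partial = 1.430 m·K/W.
T_interface = T_in − Q'·ΣR_partial = 78 K − (-60.93)(1.430) = 165 K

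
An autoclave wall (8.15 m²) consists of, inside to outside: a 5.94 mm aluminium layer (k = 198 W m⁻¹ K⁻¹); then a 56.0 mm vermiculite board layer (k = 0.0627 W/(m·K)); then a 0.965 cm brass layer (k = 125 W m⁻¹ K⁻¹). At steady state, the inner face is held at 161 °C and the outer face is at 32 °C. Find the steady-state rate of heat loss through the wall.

Q = 1180 W

Series thermal resistances, inner to outer:
  R_aluminium = L/(kA) = 0.00594/(198·8.15) = 3.681×10^-6 K/W
  R_vermiculite board = L/(kA) = 0.0560/(0.0627·8.15) = 0.1096 K/W
  R_brass = L/(kA) = 0.00965/(125·8.15) = 9.472×10^-6 K/W
ΣR = 3.681×10^-6 + 0.1096 + 9.472×10^-6 = 0.1096 K/W
Q = ΔT/ΣR = (161 °C − 32 °C)/0.1096 = 1180 W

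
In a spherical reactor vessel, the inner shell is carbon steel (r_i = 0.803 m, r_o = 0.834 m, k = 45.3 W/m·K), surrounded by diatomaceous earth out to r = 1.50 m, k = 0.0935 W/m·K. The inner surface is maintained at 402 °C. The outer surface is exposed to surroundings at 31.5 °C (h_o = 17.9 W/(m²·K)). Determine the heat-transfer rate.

Q = 814 W

Treat each layer as a resistance in series:
  R_carbon steel = (1/0.803 − 1/0.834)/(4πk) = 0.04629/(4π·45.3) = 8.132×10^-5 K/W
  R_diatomaceous earth = (1/0.834 − 1/1.50)/(4πk) = 0.5324/(4π·0.0935) = 0.4531 K/W
  R_conv,out = 1/(4πr²h) = 1/(4π·1.50²·17.9) = 0.001976 K/W
ΣR = 8.132×10^-5 + 0.4531 + 0.001976 = 0.4552 K/W
Q = ΔT/ΣR = (402 °C − 31.5 °C)/0.4552 = 814 W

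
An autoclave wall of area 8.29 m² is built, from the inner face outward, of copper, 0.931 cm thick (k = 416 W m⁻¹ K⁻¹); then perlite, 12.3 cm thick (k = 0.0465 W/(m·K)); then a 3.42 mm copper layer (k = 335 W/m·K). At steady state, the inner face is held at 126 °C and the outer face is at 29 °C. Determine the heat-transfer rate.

Series thermal resistances, inner to outer:
  R_copper = L/(kA) = 0.00931/(416·8.29) = 2.700×10^-6 K/W
  R_perlite = L/(kA) = 0.123/(0.0465·8.29) = 0.3191 K/W
  R_copper = L/(kA) = 0.00342/(335·8.29) = 1.231×10^-6 K/W
ΣR = 2.700×10^-6 + 0.3191 + 1.231×10^-6 = 0.3191 K/W
Q = ΔT/ΣR = (126 °C − 29 °C)/0.3191 = 304 W

Q = 304 W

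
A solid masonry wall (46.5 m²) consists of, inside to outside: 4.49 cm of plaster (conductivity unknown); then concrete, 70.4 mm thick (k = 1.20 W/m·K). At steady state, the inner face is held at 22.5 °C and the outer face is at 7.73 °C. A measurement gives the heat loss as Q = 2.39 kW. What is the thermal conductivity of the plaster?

ΣR = ΔT/Q = |22.5 − 7.73|/2390 = 0.006180 K/W
Known resistances:
  R_concrete = L/(kA) = 0.0704/(1.20·46.5) = 0.001262 K/W
R_plaster = ΣR − ΣR_known = 0.006180 − 0.001262 = 0.004918 K/W
L/(kA) = 0.004918 ⇒ k = 0.0449/(0.004918·46.5) = 0.196 W/m·K

k = 0.196 W/m·K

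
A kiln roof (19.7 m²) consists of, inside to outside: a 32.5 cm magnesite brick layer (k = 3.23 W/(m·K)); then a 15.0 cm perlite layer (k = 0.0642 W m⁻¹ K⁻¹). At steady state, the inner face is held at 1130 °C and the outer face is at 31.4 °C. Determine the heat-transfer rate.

Q = 8.88 kW

Treat each layer as a resistance in series:
  R_magnesite brick = L/(kA) = 0.325/(3.23·19.7) = 0.005108 K/W
  R_perlite = L/(kA) = 0.150/(0.0642·19.7) = 0.1186 K/W
ΣR = 0.005108 + 0.1186 = 0.1237 K/W
Q = ΔT/ΣR = (1130 °C − 31.4 °C)/0.1237 = 8880 W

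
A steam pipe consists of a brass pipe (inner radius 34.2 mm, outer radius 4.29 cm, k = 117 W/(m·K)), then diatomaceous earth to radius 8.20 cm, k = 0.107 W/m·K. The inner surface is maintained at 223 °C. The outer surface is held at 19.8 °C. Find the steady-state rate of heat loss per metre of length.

Resistance network (inner→outer):
  R'_brass = ln(0.0429/0.0342)/(2πk) = 0.2266/(2π·117) = 3.083×10^-4 m·K/W
  R'_diatomaceous earth = ln(0.0820/0.0429)/(2πk) = 0.6478/(2π·0.107) = 0.9636 m·K/W
ΣR = 3.083×10^-4 + 0.9636 = 0.9639 m·K/W
Q' = ΔT/ΣR = (223 °C − 19.8 °C)/0.9639 = 211 W/m

Q' = 211 W/m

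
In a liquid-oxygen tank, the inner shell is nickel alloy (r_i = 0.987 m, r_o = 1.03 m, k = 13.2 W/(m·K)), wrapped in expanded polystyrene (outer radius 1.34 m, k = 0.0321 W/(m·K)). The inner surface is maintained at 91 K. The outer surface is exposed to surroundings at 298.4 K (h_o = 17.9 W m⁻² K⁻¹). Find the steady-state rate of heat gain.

Series thermal resistances, inner to outer:
  R_nickel alloy = (1/0.987 − 1/1.03)/(4πk) = 0.04230/(4π·13.2) = 2.550×10^-4 K/W
  R_expanded polystyrene = (1/1.03 − 1/1.34)/(4πk) = 0.2246/(4π·0.0321) = 0.5568 K/W
  R_conv,out = 1/(4πr²h) = 1/(4π·1.34²·17.9) = 0.002476 K/W
ΣR = 2.550×10^-4 + 0.5568 + 0.002476 = 0.5595 K/W
Q = ΔT/ΣR = (91 K − 298.4 K)/0.5595 = -371 W
(Negative Q ⇒ heat flows inward; heat gain = 371 W.)

Q = 371 W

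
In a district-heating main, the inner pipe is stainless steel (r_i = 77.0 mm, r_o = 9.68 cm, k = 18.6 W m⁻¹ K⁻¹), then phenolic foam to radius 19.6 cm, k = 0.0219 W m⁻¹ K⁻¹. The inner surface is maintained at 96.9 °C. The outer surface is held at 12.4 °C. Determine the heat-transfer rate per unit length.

Resistance network (inner→outer):
  R'_stainless steel = ln(0.0968/0.0770)/(2πk) = 0.2288/(2π·18.6) = 0.001958 m·K/W
  R'_phenolic foam = ln(0.196/0.0968)/(2πk) = 0.7055/(2π·0.0219) = 5.127 m·K/W
ΣR = 0.001958 + 5.127 = 5.129 m·K/W
Q' = ΔT/ΣR = (96.9 °C − 12.4 °C)/5.129 = 16.5 W/m

Q' = 16.5 W/m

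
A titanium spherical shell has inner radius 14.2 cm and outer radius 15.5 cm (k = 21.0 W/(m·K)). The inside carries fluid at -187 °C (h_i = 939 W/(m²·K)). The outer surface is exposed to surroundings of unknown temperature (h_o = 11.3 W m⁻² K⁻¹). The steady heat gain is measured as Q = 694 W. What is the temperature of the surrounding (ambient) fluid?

T_out = 20.9 °C

Series resistances:
  R_conv,in = 1/(4πr²h) = 1/(4π·0.142²·939) = 0.004203 K/W
  R_titanium = (1/0.142 − 1/0.155)/(4πk) = 0.5906/(4π·21.0) = 0.002238 K/W
  R_conv,out = 1/(4πr²h) = 1/(4π·0.155²·11.3) = 0.2931 K/W
ΣR = 0.2996 K/W
ΔT = Q·ΣR = 694 × 0.2996 = 207.9 K
Heat flows inward, so T_out = T_in + ΔT = -187 + 207.9 = 20.9 °C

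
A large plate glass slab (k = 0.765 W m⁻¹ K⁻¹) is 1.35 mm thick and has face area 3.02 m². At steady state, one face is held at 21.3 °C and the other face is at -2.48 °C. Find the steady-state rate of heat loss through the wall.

Q = 40.7 kW

Q = kA·ΔT/L = 0.765 × 3.02 × |21.3 °C − -2.48 °C| / 0.00135 = 40700 W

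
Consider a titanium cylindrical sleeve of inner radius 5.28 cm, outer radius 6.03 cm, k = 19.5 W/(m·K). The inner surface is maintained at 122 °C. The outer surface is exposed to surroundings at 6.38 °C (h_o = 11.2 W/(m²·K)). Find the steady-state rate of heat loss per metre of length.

Q' = 488 W/m

Treat each layer as a resistance in series:
  R'_titanium = ln(0.0603/0.0528)/(2πk) = 0.1328/(2π·19.5) = 0.001084 m·K/W
  R'_conv,out = 1/(2πr h) = 1/(2π·0.0603·11.2) = 0.2357 m·K/W
ΣR = 0.001084 + 0.2357 = 0.2368 m·K/W
Q' = ΔT/ΣR = (122 °C − 6.38 °C)/0.2368 = 488 W/m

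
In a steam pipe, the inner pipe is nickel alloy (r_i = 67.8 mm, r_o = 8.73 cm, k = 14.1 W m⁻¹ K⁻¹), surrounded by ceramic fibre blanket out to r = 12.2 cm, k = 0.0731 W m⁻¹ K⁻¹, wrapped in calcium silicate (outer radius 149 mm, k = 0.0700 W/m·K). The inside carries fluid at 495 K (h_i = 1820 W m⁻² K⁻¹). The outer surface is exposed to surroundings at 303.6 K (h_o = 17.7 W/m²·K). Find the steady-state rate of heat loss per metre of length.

Series thermal resistances, inner to outer:
  R'_conv,in = 1/(2πr h) = 1/(2π·0.0678·1820) = 0.001290 m·K/W
  R'_nickel alloy = ln(0.0873/0.0678)/(2πk) = 0.2528/(2π·14.1) = 0.002853 m·K/W
  R'_ceramic fibre blanket = ln(0.122/0.0873)/(2πk) = 0.3347/(2π·0.0731) = 0.7287 m·K/W
  R'_calcium silicate = ln(0.149/0.122)/(2πk) = 0.1999/(2π·0.0700) = 0.4546 m·K/W
  R'_conv,out = 1/(2πr h) = 1/(2π·0.149·17.7) = 0.06035 m·K/W
ΣR = 0.001290 + 0.002853 + 0.7287 + 0.4546 + 0.06035 = 1.248 m·K/W
Q' = ΔT/ΣR = (495 K − 303.6 K)/1.248 = 153 W/m

Q' = 153 W/m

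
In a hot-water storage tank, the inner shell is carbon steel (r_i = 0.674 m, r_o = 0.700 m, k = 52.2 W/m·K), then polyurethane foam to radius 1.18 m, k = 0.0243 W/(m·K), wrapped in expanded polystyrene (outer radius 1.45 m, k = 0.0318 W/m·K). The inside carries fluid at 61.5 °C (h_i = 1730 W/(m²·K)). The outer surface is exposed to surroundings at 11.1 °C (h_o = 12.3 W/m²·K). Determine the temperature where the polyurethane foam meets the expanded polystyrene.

Treat each layer as a resistance in series:
  R_conv,in = 1/(4πr²h) = 1/(4π·0.674²·1730) = 1.013×10^-4 K/W
  R_carbon steel = (1/0.674 − 1/0.700)/(4πk) = 0.05511/(4π·52.2) = 8.401×10^-5 K/W
  R_polyurethane foam = (1/0.700 − 1/1.18)/(4πk) = 0.5811/(4π·0.0243) = 1.903 K/W
  R_expanded polystyrene = (1/1.18 − 1/1.45)/(4πk) = 0.1578/(4π·0.0318) = 0.3949 K/W
  R_conv,out = 1/(4πr²h) = 1/(4π·1.45²·12.3) = 0.003077 K/W
ΣR = 1.013×10^-4 + 8.401×10^-5 + 1.903 + 0.3949 + 0.003077 = 2.301 K/W
Q = ΔT/ΣR = (61.5 °C − 11.1 °C)/2.301 = 21.90 W
From the inner boundary to the polyurethane foam/expanded polystyrene interface, ΣR_partial = 1.903 K/W.
T_interface = T_in − Q·ΣR_partial = 61.5 °C − (21.90)(1.903) = 19.8 °C

T = 19.8 °C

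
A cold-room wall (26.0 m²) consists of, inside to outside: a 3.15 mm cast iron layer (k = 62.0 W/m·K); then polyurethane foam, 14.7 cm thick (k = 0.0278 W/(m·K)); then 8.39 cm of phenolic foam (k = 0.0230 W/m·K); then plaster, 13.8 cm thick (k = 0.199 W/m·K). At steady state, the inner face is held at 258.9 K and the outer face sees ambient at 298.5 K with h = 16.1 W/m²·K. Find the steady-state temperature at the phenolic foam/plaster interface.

T = 295.4 K

Resistance network (inner→outer):
  R_cast iron = L/(kA) = 0.00315/(62.0·26.0) = 1.954×10^-6 K/W
  R_polyurethane foam = L/(kA) = 0.147/(0.0278·26.0) = 0.2034 K/W
  R_phenolic foam = L/(kA) = 0.0839/(0.0230·26.0) = 0.1403 K/W
  R_plaster = L/(kA) = 0.138/(0.199·26.0) = 0.02667 K/W
  R_conv,out = 1/(hA) = 1/(16.1·26.0) = 0.002389 K/W
ΣR = 1.954×10^-6 + 0.2034 + 0.1403 + 0.02667 + 0.002389 = 0.3728 K/W
Q = ΔT/ΣR = (258.9 K − 298.5 K)/0.3728 = -106.2 W
From the inner boundary to the phenolic foam/plaster interface, ΣR_partial = 0.3437 K/W.
T_interface = T_in − Q·ΣR_partial = 258.9 K − (-106.2)(0.3437) = 295.4 K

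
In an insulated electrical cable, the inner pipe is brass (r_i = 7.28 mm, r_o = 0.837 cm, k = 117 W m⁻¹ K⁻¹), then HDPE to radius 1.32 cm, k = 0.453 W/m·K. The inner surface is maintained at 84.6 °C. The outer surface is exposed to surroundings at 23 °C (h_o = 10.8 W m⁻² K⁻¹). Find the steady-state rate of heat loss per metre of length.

Q' = 48.3 W/m

Treat each layer as a resistance in series:
  R'_brass = ln(0.00837/0.00728)/(2πk) = 0.1395/(2π·117) = 1.898×10^-4 m·K/W
  R'_HDPE = ln(0.0132/0.00837)/(2πk) = 0.4556/(2π·0.453) = 0.1601 m·K/W
  R'_conv,out = 1/(2πr h) = 1/(2π·0.0132·10.8) = 1.116 m·K/W
ΣR = 1.898×10^-4 + 0.1601 + 1.116 = 1.276 m·K/W
Q' = ΔT/ΣR = (84.6 °C − 23 °C)/1.276 = 48.3 W/m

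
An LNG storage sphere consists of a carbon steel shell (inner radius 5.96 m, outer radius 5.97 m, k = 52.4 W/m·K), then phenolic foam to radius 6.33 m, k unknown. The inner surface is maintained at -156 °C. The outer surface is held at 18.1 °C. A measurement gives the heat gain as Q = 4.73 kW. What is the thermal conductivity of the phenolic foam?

k = 0.0206 W/m·K

ΣR = ΔT/Q = |-156 − 18.1|/4730 = 0.03681 K/W
Known resistances:
  R_carbon steel = (1/5.96 − 1/5.97)/(4πk) = 2.810×10^-4/(4π·52.4) = 4.268×10^-7 K/W
R_phenolic foam = ΣR − ΣR_known = 0.03681 − 4.268×10^-7 = 0.03681 K/W
(1/r₁−1/r₂)/(4πk) = 0.03681 ⇒ k = 0.009526/(4π·0.03681) = 0.0206 W/m·K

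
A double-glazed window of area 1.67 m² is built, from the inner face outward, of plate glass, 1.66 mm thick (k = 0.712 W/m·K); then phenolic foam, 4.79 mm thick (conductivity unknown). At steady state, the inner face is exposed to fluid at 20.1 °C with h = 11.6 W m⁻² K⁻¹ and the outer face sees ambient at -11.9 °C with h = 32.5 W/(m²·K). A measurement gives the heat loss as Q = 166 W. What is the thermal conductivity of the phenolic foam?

ΣR = ΔT/Q = |20.1 − -11.9|/166 = 0.1928 K/W
Known resistances:
  R_conv,in = 1/(hA) = 1/(11.6·1.67) = 0.05162 K/W
  R_plate glass = L/(kA) = 0.00166/(0.712·1.67) = 0.001396 K/W
  R_conv,out = 1/(hA) = 1/(32.5·1.67) = 0.01842 K/W
R_phenolic foam = ΣR − ΣR_known = 0.1928 − 0.07144 = 0.1214 K/W
L/(kA) = 0.1214 ⇒ k = 0.00479/(0.1214·1.67) = 0.0236 W/m·K

k = 0.0236 W/m·K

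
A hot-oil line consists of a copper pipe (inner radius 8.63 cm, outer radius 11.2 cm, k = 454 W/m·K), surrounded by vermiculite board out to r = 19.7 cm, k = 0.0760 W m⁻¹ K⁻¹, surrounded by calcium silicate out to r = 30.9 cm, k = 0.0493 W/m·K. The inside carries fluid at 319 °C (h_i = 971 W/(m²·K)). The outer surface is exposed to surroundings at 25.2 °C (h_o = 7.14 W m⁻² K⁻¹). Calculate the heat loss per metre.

Series thermal resistances, inner to outer:
  R'_conv,in = 1/(2πr h) = 1/(2π·0.0863·971) = 0.001899 m·K/W
  R'_copper = ln(0.112/0.0863)/(2πk) = 0.2607/(2π·454) = 9.138×10^-5 m·K/W
  R'_vermiculite board = ln(0.197/0.112)/(2πk) = 0.5647/(2π·0.0760) = 1.183 m·K/W
  R'_calcium silicate = ln(0.309/0.197)/(2πk) = 0.4501/(2π·0.0493) = 1.453 m·K/W
  R'_conv,out = 1/(2πr h) = 1/(2π·0.309·7.14) = 0.07214 m·K/W
ΣR = 0.001899 + 9.138×10^-5 + 1.183 + 1.453 + 0.07214 = 2.710 m·K/W
Q' = ΔT/ΣR = (319 °C − 25.2 °C)/2.710 = 108 W/m

Q' = 108 W/m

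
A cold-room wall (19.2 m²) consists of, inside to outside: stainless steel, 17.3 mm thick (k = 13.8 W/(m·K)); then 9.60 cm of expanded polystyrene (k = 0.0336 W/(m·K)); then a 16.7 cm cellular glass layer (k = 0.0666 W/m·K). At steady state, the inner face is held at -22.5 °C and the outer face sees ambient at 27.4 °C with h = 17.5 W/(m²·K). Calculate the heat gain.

Q = 177 W

Treat each layer as a resistance in series:
  R_stainless steel = L/(kA) = 0.0173/(13.8·19.2) = 6.529×10^-5 K/W
  R_expanded polystyrene = L/(kA) = 0.0960/(0.0336·19.2) = 0.1488 K/W
  R_cellular glass = L/(kA) = 0.167/(0.0666·19.2) = 0.1306 K/W
  R_conv,out = 1/(hA) = 1/(17.5·19.2) = 0.002976 K/W
ΣR = 6.529×10^-5 + 0.1488 + 0.1306 + 0.002976 = 0.2824 K/W
Q = ΔT/ΣR = (-22.5 °C − 27.4 °C)/0.2824 = -177 W
(Negative Q ⇒ heat flows inward; heat gain = 177 W.)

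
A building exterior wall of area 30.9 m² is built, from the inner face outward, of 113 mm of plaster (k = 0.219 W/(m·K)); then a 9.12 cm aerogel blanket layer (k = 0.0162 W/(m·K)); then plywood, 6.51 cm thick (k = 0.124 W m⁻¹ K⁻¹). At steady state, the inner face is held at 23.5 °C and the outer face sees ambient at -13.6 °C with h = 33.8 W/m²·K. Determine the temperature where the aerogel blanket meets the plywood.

T = -10.5 °C

Treat each layer as a resistance in series:
  R_plaster = L/(kA) = 0.113/(0.219·30.9) = 0.01670 K/W
  R_aerogel blanket = L/(kA) = 0.0912/(0.0162·30.9) = 0.1822 K/W
  R_plywood = L/(kA) = 0.0651/(0.124·30.9) = 0.01699 K/W
  R_conv,out = 1/(hA) = 1/(33.8·30.9) = 9.575×10^-4 K/W
ΣR = 0.01670 + 0.1822 + 0.01699 + 9.575×10^-4 = 0.2168 K/W
Q = ΔT/ΣR = (23.5 °C − -13.6 °C)/0.2168 = 171.1 W
From the inner boundary to the aerogel blanket/plywood interface, ΣR_partial = 0.1989 K/W.
T_interface = T_in − Q·ΣR_partial = 23.5 °C − (171.1)(0.1989) = -10.5 °C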